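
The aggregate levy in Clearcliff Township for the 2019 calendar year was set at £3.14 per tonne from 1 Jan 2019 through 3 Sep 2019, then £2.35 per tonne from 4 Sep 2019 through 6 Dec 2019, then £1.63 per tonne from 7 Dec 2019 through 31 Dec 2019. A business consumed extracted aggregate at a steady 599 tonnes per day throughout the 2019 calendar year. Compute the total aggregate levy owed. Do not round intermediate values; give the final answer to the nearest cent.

£619,419.91

1 Jan – 3 Sep 2019: 246 days × 599 tonnes/day = 147,354 tonnes at £3.14/tonne → £462,691.56
4 Sep – 6 Dec 2019: 94 days × 599 tonnes/day = 56,306 tonnes at £2.35/tonne → £132,319.10
7 Dec – 31 Dec 2019: 25 days × 599 tonnes/day = 14,975 tonnes at £1.63/tonne → £24,409.25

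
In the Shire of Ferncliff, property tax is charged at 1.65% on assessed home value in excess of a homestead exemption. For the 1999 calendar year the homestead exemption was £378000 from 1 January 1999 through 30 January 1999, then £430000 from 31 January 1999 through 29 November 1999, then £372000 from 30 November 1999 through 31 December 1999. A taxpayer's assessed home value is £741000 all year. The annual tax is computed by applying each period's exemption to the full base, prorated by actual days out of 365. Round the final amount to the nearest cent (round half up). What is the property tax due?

1 January – 30 January 1999: 30 days, exemption £378000 → (£741000 − £378000) × 1.65% × 30/365 = £492.2877
31 January – 29 November 1999: 303 days, exemption £430000 → (£741000 − £430000) × 1.65% × 303/365 = £4259.8479
30 November – 31 December 1999: 32 days, exemption £372000 → (£741000 − £372000) × 1.65% × 32/365 = £533.7863
Total = £5285.9219

£5285.92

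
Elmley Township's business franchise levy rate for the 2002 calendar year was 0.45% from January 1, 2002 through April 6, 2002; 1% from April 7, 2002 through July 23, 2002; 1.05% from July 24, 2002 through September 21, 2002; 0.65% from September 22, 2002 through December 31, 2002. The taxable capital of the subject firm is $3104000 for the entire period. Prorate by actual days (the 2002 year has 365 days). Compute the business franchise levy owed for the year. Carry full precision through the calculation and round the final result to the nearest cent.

January 1 – April 6, 2002: 96 days at 0.45% → $3104000 × 0.45% × 96/365 = $3673.7753
April 7 – July 23, 2002: 108 days at 1% → $3104000 × 1% × 108/365 = $9184.4384
July 24 – September 21, 2002: 60 days at 1.05% → $3104000 × 1.05% × 60/365 = $5357.5890
September 22 – December 31, 2002: 101 days at 0.65% → $3104000 × 0.65% × 101/365 = $5582.9479
Total = $23798.7507

$23798.75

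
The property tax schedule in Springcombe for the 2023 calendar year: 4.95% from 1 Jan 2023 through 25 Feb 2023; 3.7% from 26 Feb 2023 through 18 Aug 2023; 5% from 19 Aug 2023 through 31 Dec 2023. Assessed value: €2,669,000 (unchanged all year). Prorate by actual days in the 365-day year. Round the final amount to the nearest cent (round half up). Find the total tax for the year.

€116,704.77

1 Jan – 25 Feb 2023: 56 days at 4.95% → €2,669,000 × 4.95% × 56/365 = €20,269.7753
26 Feb – 18 Aug 2023: 174 days at 3.7% → €2,669,000 × 3.7% × 174/365 = €47,076.7726
19 Aug – 31 Dec 2023: 135 days at 5% → €2,669,000 × 5% × 135/365 = €49,358.2192
Total = €116,704.7671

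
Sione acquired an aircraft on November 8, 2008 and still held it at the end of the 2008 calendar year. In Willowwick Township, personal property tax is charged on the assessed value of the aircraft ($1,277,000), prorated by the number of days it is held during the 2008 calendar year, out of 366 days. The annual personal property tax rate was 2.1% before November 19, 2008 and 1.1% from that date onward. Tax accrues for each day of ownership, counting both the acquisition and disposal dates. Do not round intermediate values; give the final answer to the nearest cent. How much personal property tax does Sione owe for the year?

November 8 – November 18, 2008: 11 days at 2.1% → $1,277,000 × 2.1% × 11/366 = $805.9754
November 19 – December 31, 2008: 43 days at 1.1% → $1,277,000 × 1.1% × 43/366 = $1,650.3306
Total = $2,456.3060

$2,456.31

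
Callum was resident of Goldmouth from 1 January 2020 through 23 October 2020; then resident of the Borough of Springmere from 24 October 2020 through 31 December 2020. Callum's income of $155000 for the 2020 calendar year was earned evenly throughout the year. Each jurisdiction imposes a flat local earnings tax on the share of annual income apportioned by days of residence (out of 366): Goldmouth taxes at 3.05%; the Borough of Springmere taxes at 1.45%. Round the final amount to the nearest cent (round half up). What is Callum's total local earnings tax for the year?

$4259.96

Goldmouth, 1 January – 23 October 2020: 297 days → $155000 × 3.05% × 297/366 = $3836.2500
The Borough of Springmere, 24 October – 31 December 2020: 69 days → $155000 × 1.45% × 69/366 = $423.7090
Total = $4259.9590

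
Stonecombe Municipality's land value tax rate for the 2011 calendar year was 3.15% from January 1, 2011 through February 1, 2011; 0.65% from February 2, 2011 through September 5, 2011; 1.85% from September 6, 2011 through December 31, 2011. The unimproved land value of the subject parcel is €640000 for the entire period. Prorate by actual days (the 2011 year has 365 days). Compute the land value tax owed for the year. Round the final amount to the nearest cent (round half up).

January 1 – February 1, 2011: 32 days at 3.15% → €640000 × 3.15% × 32/365 = €1767.4521
February 2 – September 5, 2011: 216 days at 0.65% → €640000 × 0.65% × 216/365 = €2461.8082
September 6 – December 31, 2011: 117 days at 1.85% → €640000 × 1.85% × 117/365 = €3795.2877
Total = €8024.5479

€8024.55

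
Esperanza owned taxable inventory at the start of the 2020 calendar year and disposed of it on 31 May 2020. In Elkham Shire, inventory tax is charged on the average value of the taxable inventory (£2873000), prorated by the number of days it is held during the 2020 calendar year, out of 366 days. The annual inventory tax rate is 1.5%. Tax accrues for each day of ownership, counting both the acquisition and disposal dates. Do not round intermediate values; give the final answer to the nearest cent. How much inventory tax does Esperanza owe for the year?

Days held (1 January – 31 May 2020): 152 out of 366
Tax = £2873000 × 1.5% × 152/366 = £17897.3770

£17897.38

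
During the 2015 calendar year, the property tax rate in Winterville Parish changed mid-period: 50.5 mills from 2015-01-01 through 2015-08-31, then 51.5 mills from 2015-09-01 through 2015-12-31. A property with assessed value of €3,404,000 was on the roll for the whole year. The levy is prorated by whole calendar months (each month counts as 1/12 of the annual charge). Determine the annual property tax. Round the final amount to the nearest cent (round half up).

€173,036.67

2015-01-01 to 2015-08-31: 8 months at 50.5 mills → €3,404,000 × 5.05% × 8/12 = €114,601.3333
2015-09-01 to 2015-12-31: 4 months at 51.5 mills → €3,404,000 × 5.15% × 4/12 = €58,435.3333
Total = €173,036.6667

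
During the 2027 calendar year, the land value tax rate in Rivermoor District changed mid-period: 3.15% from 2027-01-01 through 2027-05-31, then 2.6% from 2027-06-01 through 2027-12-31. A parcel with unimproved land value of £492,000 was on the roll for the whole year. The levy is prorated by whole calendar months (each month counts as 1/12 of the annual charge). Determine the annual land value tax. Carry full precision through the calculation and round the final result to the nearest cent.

£13,919.50

2027-01-01 to 2027-05-31: 5 months at 3.15% → £492,000 × 3.15% × 5/12 = £6,457.5000
2027-06-01 to 2027-12-31: 7 months at 2.6% → £492,000 × 2.6% × 7/12 = £7,462.0000
Total = £13,919.5000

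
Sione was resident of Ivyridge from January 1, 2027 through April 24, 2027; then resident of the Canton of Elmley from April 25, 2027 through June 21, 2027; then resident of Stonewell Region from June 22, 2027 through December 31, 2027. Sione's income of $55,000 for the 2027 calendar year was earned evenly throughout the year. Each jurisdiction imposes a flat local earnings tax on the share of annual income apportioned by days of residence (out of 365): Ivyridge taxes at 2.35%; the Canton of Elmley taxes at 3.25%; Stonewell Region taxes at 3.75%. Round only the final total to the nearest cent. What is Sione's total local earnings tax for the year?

Ivyridge, January 1 – April 24, 2027: 114 days → $55,000 × 2.35% × 114/365 = $403.6849
The Canton of Elmley, April 25 – June 21, 2027: 58 days → $55,000 × 3.25% × 58/365 = $284.0411
Stonewell Region, June 22 – December 31, 2027: 193 days → $55,000 × 3.75% × 193/365 = $1,090.5822
Total = $1,778.3082

$1,778.31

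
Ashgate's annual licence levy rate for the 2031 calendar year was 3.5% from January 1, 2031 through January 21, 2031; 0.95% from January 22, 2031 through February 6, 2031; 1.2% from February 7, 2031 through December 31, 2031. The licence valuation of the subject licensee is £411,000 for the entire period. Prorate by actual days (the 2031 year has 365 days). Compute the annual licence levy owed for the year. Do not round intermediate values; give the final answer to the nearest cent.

January 1 – January 21, 2031: 21 days at 3.5% → £411,000 × 3.5% × 21/365 = £827.6301
January 22 – February 6, 2031: 16 days at 0.95% → £411,000 × 0.95% × 16/365 = £171.1562
February 7 – December 31, 2031: 328 days at 1.2% → £411,000 × 1.2% × 328/365 = £4,432.0438
Total = £5,430.8301

£5,430.83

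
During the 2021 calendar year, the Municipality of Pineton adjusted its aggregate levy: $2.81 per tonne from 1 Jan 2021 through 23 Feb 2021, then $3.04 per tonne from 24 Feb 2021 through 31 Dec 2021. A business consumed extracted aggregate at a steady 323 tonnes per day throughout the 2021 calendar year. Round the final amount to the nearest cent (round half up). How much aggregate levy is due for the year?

1 Jan – 23 Feb 2021: 54 days × 323 tonnes/day = 17,442 tonnes at $2.81/tonne → $49,012.02
24 Feb – 31 Dec 2021: 311 days × 323 tonnes/day = 100,453 tonnes at $3.04/tonne → $305,377.12

$354,389.14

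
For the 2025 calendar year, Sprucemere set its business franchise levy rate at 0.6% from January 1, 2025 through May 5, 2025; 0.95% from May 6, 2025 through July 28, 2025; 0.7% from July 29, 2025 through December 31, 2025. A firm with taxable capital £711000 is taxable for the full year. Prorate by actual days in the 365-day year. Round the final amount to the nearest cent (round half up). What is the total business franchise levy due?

January 1 – May 5, 2025: 125 days at 0.6% → £711000 × 0.6% × 125/365 = £1460.9589
May 6 – July 28, 2025: 84 days at 0.95% → £711000 × 0.95% × 84/365 = £1554.4603
July 29 – December 31, 2025: 156 days at 0.7% → £711000 × 0.7% × 156/365 = £2127.1562
Total = £5142.5753

£5142.58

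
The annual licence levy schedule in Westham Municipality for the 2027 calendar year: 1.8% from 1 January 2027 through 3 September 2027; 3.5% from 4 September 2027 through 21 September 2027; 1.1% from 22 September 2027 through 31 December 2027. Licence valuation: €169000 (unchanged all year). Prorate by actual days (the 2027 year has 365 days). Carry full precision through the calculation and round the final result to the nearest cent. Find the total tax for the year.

€2856.33

1 January – 3 September 2027: 246 days at 1.8% → €169000 × 1.8% × 246/365 = €2050.2247
4 September – 21 September 2027: 18 days at 3.5% → €169000 × 3.5% × 18/365 = €291.6986
22 September – 31 December 2027: 101 days at 1.1% → €169000 × 1.1% × 101/365 = €514.4082
Total = €2856.3315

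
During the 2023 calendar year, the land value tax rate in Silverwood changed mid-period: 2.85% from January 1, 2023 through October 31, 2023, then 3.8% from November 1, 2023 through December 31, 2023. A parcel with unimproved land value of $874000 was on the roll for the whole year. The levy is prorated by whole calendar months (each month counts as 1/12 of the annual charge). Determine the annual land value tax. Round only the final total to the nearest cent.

January 1 – October 31, 2023: 10 months at 2.85% → $874000 × 2.85% × 10/12 = $20757.5000
November 1 – December 31, 2023: 2 months at 3.8% → $874000 × 3.8% × 2/12 = $5535.3333
Total = $26292.8333

$26292.83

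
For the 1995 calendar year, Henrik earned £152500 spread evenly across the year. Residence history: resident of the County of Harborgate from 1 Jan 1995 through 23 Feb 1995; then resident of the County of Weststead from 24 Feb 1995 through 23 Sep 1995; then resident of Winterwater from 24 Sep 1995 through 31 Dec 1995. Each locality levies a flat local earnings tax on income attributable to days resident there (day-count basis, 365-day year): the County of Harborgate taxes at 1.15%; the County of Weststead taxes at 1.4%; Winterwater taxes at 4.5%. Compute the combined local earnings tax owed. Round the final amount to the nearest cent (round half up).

£3360.85

The County of Harborgate, 1 Jan – 23 Feb 1995: 54 days → £152500 × 1.15% × 54/365 = £259.4589
The County of Weststead, 24 Feb – 23 Sep 1995: 212 days → £152500 × 1.4% × 212/365 = £1240.0548
Winterwater, 24 Sep – 31 Dec 1995: 99 days → £152500 × 4.5% × 99/365 = £1861.3356
Total = £3360.8493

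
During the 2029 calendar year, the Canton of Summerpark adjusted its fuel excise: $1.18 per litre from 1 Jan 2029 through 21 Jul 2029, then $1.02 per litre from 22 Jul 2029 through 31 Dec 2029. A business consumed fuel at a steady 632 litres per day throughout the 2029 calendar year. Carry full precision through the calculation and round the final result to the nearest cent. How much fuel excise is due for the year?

1 Jan – 21 Jul 2029: 202 days × 632 litres/day = 127,664 litres at $1.18/litre → $150,643.52
22 Jul – 31 Dec 2029: 163 days × 632 litres/day = 103,016 litres at $1.02/litre → $105,076.32

$255,719.84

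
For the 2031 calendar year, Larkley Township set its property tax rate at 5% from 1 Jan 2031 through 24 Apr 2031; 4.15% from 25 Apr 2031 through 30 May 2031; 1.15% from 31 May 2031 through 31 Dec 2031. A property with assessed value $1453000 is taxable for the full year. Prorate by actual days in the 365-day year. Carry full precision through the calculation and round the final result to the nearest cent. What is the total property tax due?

1 Jan – 24 Apr 2031: 114 days at 5% → $1453000 × 5% × 114/365 = $22690.6849
25 Apr – 30 May 2031: 36 days at 4.15% → $1453000 × 4.15% × 36/365 = $5947.3479
31 May – 31 Dec 2031: 215 days at 1.15% → $1453000 × 1.15% × 215/365 = $9842.5822
Total = $38480.6151

$38480.62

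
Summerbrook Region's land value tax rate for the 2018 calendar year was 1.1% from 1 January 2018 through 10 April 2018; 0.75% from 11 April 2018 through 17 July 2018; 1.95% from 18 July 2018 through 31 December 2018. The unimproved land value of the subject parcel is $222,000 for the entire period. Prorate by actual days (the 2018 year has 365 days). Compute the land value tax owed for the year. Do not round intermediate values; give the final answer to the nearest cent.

$3,096.75

1 January – 10 April 2018: 100 days at 1.1% → $222,000 × 1.1% × 100/365 = $669.0411
11 April – 17 July 2018: 98 days at 0.75% → $222,000 × 0.75% × 98/365 = $447.0411
18 July – 31 December 2018: 167 days at 1.95% → $222,000 × 1.95% × 167/365 = $1,980.6658
Total = $3,096.7479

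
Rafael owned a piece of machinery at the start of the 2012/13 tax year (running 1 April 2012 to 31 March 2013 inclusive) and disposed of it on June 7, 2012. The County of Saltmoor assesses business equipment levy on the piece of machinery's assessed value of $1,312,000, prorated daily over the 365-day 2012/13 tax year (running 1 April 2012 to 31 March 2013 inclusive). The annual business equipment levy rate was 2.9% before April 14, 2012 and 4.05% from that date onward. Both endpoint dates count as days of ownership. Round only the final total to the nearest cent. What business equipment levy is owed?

April 1 – April 13, 2012: 13 days at 2.9% → $1,312,000 × 2.9% × 13/365 = $1,355.1342
April 14 – June 7, 2012: 55 days at 4.05% → $1,312,000 × 4.05% × 55/365 = $8,006.7945
Total = $9,361.9288

$9,361.93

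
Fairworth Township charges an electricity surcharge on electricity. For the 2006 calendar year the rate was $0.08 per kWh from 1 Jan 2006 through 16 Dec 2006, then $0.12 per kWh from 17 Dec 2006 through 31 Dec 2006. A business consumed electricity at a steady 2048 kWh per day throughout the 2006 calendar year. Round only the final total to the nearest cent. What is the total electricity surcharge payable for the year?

1 Jan – 16 Dec 2006: 350 days × 2048 kWh/day = 716,800 kWh at $0.08/kWh → $57,344.00
17 Dec – 31 Dec 2006: 15 days × 2048 kWh/day = 30,720 kWh at $0.12/kWh → $3,686.40

$61,030.40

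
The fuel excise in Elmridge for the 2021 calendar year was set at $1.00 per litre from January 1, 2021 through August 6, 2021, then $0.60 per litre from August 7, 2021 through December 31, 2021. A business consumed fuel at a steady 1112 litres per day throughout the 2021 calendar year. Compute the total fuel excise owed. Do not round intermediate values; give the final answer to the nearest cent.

January 1 – August 6, 2021: 218 days × 1112 litres/day = 242,416 litres at $1.00/litre → $242416.00
August 7 – December 31, 2021: 147 days × 1112 litres/day = 163,464 litres at $0.60/litre → $98078.40

$340494.40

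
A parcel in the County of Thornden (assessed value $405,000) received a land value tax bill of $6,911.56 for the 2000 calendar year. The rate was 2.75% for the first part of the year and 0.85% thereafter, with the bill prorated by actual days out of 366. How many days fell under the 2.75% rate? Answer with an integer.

165 days

Let d = days at the first rate; then 366 − d days at the second rate.
$405,000 × [2.75%·d + 0.85%·(366−d)] / 366 = $6,911.56
Solving gives d = 165, so the new rate took effect on 14 Jun 2000.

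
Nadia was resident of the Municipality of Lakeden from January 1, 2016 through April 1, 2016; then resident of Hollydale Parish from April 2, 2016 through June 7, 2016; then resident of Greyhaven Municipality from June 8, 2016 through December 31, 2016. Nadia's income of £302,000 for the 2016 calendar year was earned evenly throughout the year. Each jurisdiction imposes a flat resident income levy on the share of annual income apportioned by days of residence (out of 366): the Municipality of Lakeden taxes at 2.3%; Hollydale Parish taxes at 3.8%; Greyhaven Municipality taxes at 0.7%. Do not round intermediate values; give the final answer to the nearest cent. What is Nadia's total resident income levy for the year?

£5,042.41

The Municipality of Lakeden, January 1 – April 1, 2016: 92 days → £302,000 × 2.3% × 92/366 = £1,745.9891
Hollydale Parish, April 2 – June 7, 2016: 67 days → £302,000 × 3.8% × 67/366 = £2,100.7978
Greyhaven Municipality, June 8 – December 31, 2016: 207 days → £302,000 × 0.7% × 207/366 = £1,195.6230
Total = £5,042.4098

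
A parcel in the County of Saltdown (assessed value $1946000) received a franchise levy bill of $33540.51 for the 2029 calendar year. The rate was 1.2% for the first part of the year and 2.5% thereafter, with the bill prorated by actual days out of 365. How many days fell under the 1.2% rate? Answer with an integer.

Let d = days at the first rate; then 365 − d days at the second rate.
$1946000 × [1.2%·d + 2.5%·(365−d)] / 365 = $33540.51
Solving gives d = 218, so the new rate took effect on August 7, 2029.

218 days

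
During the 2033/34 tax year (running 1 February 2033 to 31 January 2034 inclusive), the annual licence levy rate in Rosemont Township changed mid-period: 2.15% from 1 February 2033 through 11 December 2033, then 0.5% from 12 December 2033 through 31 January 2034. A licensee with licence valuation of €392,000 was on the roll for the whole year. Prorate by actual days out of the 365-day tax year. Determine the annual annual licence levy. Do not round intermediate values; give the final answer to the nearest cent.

€7,524.25

1 February – 11 December 2033: 314 days at 2.15% → €392,000 × 2.15% × 314/365 = €7,250.3890
12 December 2033 – 31 January 2034: 51 days at 0.5% → €392,000 × 0.5% × 51/365 = €273.8630
Total = €7,524.2521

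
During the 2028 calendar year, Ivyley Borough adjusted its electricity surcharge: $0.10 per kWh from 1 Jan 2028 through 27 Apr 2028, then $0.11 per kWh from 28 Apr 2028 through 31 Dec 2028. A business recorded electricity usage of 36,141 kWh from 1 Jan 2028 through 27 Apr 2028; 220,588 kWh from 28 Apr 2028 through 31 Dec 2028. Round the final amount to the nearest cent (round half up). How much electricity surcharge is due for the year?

1 Jan – 27 Apr 2028: 36,141 kWh at $0.10/kWh → $3614.10
28 Apr – 31 Dec 2028: 220,588 kWh at $0.11/kWh → $24264.68

$27878.78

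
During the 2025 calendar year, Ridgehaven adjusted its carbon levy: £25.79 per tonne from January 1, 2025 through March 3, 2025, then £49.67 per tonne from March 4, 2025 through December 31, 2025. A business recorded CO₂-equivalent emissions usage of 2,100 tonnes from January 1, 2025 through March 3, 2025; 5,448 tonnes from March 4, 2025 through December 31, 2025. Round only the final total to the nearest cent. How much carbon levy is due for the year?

£324761.16

January 1 – March 3, 2025: 2,100 tonnes at £25.79/tonne → £54159.00
March 4 – December 31, 2025: 5,448 tonnes at £49.67/tonne → £270602.16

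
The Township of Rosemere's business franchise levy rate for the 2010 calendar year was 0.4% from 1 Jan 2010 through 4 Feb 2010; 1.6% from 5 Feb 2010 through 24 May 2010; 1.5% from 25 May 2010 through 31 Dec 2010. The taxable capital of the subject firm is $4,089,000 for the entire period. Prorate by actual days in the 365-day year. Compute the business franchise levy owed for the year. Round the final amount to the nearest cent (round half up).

$58,243.04

1 Jan – 4 Feb 2010: 35 days at 0.4% → $4,089,000 × 0.4% × 35/365 = $1,568.3836
5 Feb – 24 May 2010: 109 days at 1.6% → $4,089,000 × 1.6% × 109/365 = $19,537.5781
25 May – 31 Dec 2010: 221 days at 1.5% → $4,089,000 × 1.5% × 221/365 = $37,137.0822
Total = $58,243.0438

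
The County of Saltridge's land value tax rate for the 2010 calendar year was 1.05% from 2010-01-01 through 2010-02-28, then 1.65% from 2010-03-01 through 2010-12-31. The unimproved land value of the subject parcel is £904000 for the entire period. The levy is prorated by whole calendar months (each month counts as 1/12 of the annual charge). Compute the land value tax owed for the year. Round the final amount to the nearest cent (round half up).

£14012.00

2010-01-01 to 2010-02-28: 2 months at 1.05% → £904000 × 1.05% × 2/12 = £1582.0000
2010-03-01 to 2010-12-31: 10 months at 1.65% → £904000 × 1.65% × 10/12 = £12430.0000
Total = £14012.0000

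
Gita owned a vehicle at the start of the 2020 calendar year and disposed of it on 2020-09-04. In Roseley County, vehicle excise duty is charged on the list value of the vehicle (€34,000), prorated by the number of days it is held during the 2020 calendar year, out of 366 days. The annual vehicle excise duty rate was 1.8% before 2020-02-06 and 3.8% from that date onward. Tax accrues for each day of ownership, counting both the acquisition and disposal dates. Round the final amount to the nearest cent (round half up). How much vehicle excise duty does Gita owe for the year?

€808.57

2020-01-01 to 2020-02-05: 36 days at 1.8% → €34,000 × 1.8% × 36/366 = €60.1967
2020-02-06 to 2020-09-04: 212 days at 3.8% → €34,000 × 3.8% × 212/366 = €748.3716
Total = €808.5683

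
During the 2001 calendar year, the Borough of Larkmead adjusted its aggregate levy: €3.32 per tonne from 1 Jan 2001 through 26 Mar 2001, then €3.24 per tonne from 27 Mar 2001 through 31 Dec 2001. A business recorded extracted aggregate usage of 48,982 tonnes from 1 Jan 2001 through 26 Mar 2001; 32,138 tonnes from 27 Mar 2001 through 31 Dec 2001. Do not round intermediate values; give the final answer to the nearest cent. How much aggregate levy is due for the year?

1 Jan – 26 Mar 2001: 48,982 tonnes at €3.32/tonne → €162,620.24
27 Mar – 31 Dec 2001: 32,138 tonnes at €3.24/tonne → €104,127.12

€266,747.36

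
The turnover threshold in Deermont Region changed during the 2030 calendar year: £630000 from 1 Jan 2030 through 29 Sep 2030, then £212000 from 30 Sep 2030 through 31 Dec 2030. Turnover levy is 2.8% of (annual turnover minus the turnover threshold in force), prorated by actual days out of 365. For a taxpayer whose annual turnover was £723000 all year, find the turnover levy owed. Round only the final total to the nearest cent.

1 Jan – 29 Sep 2030: 272 days, exemption £630000 → (£723000 − £630000) × 2.8% × 272/365 = £1940.5151
30 Sep – 31 Dec 2030: 93 days, exemption £212000 → (£723000 − £212000) × 2.8% × 93/365 = £3645.6000
Total = £5586.1151

£5586.12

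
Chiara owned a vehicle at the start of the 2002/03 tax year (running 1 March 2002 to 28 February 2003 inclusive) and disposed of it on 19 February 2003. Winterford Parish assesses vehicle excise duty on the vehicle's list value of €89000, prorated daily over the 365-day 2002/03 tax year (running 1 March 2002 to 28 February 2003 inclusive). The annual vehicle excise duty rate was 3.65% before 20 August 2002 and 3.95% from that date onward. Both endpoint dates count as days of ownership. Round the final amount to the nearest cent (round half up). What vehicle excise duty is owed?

€3303.00

1 March – 19 August 2002: 172 days at 3.65% → €89000 × 3.65% × 172/365 = €1530.8000
20 August 2002 – 19 February 2003: 184 days at 3.95% → €89000 × 3.95% × 184/365 = €1772.1973
Total = €3302.9973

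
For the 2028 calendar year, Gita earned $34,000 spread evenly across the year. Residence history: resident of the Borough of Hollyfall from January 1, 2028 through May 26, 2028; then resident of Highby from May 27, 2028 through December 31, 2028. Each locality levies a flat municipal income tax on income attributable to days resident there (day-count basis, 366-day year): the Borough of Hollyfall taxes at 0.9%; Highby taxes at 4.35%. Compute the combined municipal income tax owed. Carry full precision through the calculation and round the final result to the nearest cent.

The Borough of Hollyfall, January 1 – May 26, 2028: 147 days → $34,000 × 0.9% × 147/366 = $122.9016
Highby, May 27 – December 31, 2028: 219 days → $34,000 × 4.35% × 219/366 = $884.9754
Total = $1,007.8770

$1,007.88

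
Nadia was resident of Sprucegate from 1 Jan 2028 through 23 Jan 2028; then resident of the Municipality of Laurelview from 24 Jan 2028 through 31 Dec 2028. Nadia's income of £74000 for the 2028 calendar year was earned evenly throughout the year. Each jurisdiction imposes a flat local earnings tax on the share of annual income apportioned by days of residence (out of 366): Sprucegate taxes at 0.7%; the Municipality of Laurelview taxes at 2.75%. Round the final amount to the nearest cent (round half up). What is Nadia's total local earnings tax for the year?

£1939.67

Sprucegate, 1 Jan – 23 Jan 2028: 23 days → £74000 × 0.7% × 23/366 = £32.5519
The Municipality of Laurelview, 24 Jan – 31 Dec 2028: 343 days → £74000 × 2.75% × 343/366 = £1907.1175
Total = £1939.6694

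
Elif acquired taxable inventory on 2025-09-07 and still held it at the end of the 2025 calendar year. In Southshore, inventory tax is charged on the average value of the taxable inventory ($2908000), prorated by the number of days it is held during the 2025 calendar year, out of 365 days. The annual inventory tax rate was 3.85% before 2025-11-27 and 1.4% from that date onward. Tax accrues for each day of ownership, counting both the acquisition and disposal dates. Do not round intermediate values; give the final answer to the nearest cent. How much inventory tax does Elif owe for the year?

$28749.36

2025-09-07 to 2025-11-26: 81 days at 3.85% → $2908000 × 3.85% × 81/365 = $24845.4740
2025-11-27 to 2025-12-31: 35 days at 1.4% → $2908000 × 1.4% × 35/365 = $3903.8904
Total = $28749.3644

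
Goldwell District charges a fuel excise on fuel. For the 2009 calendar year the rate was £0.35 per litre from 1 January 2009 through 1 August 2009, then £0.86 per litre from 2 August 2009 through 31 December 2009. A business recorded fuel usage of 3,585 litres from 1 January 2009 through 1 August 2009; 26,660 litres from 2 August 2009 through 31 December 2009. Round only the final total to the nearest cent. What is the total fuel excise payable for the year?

£24,182.35

1 January – 1 August 2009: 3,585 litres at £0.35/litre → £1,254.75
2 August – 31 December 2009: 26,660 litres at £0.86/litre → £22,927.60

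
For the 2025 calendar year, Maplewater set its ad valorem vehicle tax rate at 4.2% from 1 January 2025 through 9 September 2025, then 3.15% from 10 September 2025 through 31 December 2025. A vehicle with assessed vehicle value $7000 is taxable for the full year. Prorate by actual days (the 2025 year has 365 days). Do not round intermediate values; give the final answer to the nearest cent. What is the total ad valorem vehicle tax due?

$271.25

1 January – 9 September 2025: 252 days at 4.2% → $7000 × 4.2% × 252/365 = $202.9808
10 September – 31 December 2025: 113 days at 3.15% → $7000 × 3.15% × 113/365 = $68.2644
Total = $271.2452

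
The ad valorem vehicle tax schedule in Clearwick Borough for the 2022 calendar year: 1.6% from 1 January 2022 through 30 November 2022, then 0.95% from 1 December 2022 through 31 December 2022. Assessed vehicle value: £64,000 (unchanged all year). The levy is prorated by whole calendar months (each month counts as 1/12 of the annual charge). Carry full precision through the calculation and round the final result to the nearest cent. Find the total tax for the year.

£989.33

1 January – 30 November 2022: 11 months at 1.6% → £64,000 × 1.6% × 11/12 = £938.6667
1 December – 31 December 2022: 1 month at 0.95% → £64,000 × 0.95% × 1/12 = £50.6667
Total = £989.3333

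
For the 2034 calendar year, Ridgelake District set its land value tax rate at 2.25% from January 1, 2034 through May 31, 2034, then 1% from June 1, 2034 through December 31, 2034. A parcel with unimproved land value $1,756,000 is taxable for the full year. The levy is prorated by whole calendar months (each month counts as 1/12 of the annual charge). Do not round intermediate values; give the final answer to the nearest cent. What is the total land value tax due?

$26,705.83

January 1 – May 31, 2034: 5 months at 2.25% → $1,756,000 × 2.25% × 5/12 = $16,462.5000
June 1 – December 31, 2034: 7 months at 1% → $1,756,000 × 1% × 7/12 = $10,243.3333
Total = $26,705.8333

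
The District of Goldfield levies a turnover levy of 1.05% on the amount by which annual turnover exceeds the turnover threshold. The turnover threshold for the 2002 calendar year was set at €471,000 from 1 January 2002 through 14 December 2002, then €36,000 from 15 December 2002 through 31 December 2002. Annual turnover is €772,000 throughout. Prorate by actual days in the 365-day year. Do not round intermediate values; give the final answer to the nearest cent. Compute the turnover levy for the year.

1 January – 14 December 2002: 348 days, exemption €471,000 → (€772,000 − €471,000) × 1.05% × 348/365 = €3,013.2986
15 December – 31 December 2002: 17 days, exemption €36,000 → (€772,000 − €36,000) × 1.05% × 17/365 = €359.9342
Total = €3,373.2329

€3,373.23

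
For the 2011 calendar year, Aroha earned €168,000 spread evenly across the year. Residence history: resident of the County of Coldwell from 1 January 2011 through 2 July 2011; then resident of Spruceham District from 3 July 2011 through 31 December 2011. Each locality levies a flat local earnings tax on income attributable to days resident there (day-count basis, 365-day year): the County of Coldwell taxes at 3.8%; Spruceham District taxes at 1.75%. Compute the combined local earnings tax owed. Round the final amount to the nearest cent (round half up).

€4,666.72

The County of Coldwell, 1 January – 2 July 2011: 183 days → €168,000 × 3.8% × 183/365 = €3,200.7452
Spruceham District, 3 July – 31 December 2011: 182 days → €168,000 × 1.75% × 182/365 = €1,465.9726
Total = €4,666.7178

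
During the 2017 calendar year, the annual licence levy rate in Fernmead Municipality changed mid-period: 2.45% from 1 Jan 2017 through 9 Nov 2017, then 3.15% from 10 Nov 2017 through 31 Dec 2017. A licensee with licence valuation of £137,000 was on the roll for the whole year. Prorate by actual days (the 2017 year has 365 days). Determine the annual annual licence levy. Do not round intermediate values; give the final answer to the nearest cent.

1 Jan – 9 Nov 2017: 313 days at 2.45% → £137,000 × 2.45% × 313/365 = £2,878.3137
10 Nov – 31 Dec 2017: 52 days at 3.15% → £137,000 × 3.15% × 52/365 = £614.8110
Total = £3,493.1247

£3,493.12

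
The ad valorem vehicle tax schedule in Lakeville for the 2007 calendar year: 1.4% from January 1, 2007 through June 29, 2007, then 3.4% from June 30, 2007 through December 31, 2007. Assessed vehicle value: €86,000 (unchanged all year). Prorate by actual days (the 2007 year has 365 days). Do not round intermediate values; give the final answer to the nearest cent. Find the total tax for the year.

€2,075.78

January 1 – June 29, 2007: 180 days at 1.4% → €86,000 × 1.4% × 180/365 = €593.7534
June 30 – December 31, 2007: 185 days at 3.4% → €86,000 × 3.4% × 185/365 = €1,482.0274
Total = €2,075.7808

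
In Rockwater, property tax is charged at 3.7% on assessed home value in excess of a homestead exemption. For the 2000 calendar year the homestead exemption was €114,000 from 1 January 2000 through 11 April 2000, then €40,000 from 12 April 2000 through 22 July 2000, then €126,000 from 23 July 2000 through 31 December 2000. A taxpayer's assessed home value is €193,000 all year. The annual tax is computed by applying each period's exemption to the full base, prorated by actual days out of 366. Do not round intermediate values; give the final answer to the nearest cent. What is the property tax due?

1 January – 11 April 2000: 102 days, exemption €114,000 → (€193,000 − €114,000) × 3.7% × 102/366 = €814.6066
12 April – 22 July 2000: 102 days, exemption €40,000 → (€193,000 − €40,000) × 3.7% × 102/366 = €1,577.6557
23 July – 31 December 2000: 162 days, exemption €126,000 → (€193,000 − €126,000) × 3.7% × 162/366 = €1,097.2623
Total = €3,489.5246

€3,489.52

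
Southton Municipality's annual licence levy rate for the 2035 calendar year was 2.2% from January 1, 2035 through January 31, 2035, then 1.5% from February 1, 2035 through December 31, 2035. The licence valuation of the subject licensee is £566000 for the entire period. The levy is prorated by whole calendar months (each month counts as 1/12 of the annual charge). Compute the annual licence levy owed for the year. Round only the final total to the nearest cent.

£8820.17

January 1 – January 31, 2035: 1 month at 2.2% → £566000 × 2.2% × 1/12 = £1037.6667
February 1 – December 31, 2035: 11 months at 1.5% → £566000 × 1.5% × 11/12 = £7782.5000
Total = £8820.1667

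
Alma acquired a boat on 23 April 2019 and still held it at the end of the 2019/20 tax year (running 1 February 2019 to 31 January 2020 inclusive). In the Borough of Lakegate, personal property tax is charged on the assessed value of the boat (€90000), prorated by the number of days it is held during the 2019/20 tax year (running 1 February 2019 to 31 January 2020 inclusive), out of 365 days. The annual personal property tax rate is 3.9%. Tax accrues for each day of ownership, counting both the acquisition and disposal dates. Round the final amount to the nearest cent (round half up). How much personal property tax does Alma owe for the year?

Days held (23 April 2019 – 31 January 2020): 284 out of 365
Tax = €90000 × 3.9% × 284/365 = €2731.0685

€2731.07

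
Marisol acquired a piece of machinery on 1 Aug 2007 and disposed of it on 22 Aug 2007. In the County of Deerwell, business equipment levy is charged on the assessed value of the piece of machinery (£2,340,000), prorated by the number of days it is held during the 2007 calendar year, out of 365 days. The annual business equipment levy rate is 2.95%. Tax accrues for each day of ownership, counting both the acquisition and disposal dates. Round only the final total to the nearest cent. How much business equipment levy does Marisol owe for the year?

£4,160.71

Days held (1 Aug – 22 Aug 2007): 22 out of 365
Tax = £2,340,000 × 2.95% × 22/365 = £4,160.7123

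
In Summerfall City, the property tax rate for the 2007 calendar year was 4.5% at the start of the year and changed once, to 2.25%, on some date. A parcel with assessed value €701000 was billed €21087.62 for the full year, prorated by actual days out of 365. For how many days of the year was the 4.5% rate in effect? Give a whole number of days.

Let d = days at the first rate; then 365 − d days at the second rate.
€701000 × [4.5%·d + 2.25%·(365−d)] / 365 = €21087.62
Solving gives d = 123, so the new rate took effect on 4 May 2007.

123 days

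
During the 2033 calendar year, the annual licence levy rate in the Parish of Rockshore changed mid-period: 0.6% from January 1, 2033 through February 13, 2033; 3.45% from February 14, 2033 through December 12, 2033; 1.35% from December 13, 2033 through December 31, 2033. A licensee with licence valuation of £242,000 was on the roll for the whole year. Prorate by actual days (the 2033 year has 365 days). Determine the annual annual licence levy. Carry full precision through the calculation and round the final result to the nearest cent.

£7,253.04

January 1 – February 13, 2033: 44 days at 0.6% → £242,000 × 0.6% × 44/365 = £175.0356
February 14 – December 12, 2033: 302 days at 3.45% → £242,000 × 3.45% × 302/365 = £6,907.9397
December 13 – December 31, 2033: 19 days at 1.35% → £242,000 × 1.35% × 19/365 = £170.0630
Total = £7,253.0384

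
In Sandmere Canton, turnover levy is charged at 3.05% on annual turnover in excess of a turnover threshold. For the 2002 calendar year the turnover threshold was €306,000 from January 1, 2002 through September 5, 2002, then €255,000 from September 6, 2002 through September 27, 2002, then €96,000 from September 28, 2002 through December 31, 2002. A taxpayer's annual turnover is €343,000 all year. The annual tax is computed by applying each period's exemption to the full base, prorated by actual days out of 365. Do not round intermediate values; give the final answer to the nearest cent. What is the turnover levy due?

January 1 – September 5, 2002: 248 days, exemption €306,000 → (€343,000 − €306,000) × 3.05% × 248/365 = €766.7616
September 6 – September 27, 2002: 22 days, exemption €255,000 → (€343,000 − €255,000) × 3.05% × 22/365 = €161.7753
September 28 – December 31, 2002: 95 days, exemption €96,000 → (€343,000 − €96,000) × 3.05% × 95/365 = €1,960.7740
Total = €2,889.3110

€2,889.31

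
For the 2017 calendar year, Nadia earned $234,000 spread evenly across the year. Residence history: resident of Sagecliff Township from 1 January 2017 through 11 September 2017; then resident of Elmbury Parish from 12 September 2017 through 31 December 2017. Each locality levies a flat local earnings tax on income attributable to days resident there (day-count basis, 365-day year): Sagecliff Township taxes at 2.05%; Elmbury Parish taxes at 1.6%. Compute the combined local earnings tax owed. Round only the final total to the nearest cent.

Sagecliff Township, 1 January – 11 September 2017: 254 days → $234,000 × 2.05% × 254/365 = $3,338.1863
Elmbury Parish, 12 September – 31 December 2017: 111 days → $234,000 × 1.6% × 111/365 = $1,138.5863
Total = $4,476.7726

$4,476.77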